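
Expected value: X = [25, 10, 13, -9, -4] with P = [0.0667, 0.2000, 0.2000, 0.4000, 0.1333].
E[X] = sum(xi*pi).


E[X] = 25*0.0667 + 10*0.2000 + 13*0.2000 - 9*0.4000 - 4*0.1333
= 1.6675 + 2.0000 + 2.6000 - 3.6000 - 0.5332
= 2.1343

E[X] = 2.1343


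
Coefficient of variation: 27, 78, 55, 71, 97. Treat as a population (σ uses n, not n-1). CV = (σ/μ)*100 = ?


Mean = 65.6000
SD = 23.5423
CV = (23.5423/65.6000)*100 = 35.8877%

CV = 35.8877%


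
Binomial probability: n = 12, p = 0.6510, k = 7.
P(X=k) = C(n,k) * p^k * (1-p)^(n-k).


C(12,7) = 792
p^7 = 0.049553
(1-p)^5 = 0.005178
P = 792 * 0.049553 * 0.005178 = 0.2032

P(X=7) = 0.2032


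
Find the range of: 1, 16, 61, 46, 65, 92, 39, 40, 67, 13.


Max = 92, Min = 1
Range = 92 - 1 = 91

Range = 91


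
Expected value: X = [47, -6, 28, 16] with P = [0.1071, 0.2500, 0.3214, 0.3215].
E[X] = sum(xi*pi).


E[X] = 47*0.1071 - 6*0.2500 + 28*0.3214 + 16*0.3215
= 5.0337 - 1.5000 + 8.9992 + 5.1440
= 17.6769

E[X] = 17.6769


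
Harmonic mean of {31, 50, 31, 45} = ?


Sum of reciprocals = 1/31 + 1/50 + 1/31 + 1/45 = 0.106738
HM = 4/0.106738 = 37.4748

HM = 37.4748


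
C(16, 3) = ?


C(16,3) = 16!/(3! × 13!)
= 20922789888000/(6 × 6227020800)
= 560

C(16,3) = 560


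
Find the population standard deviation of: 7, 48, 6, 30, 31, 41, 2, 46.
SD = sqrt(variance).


Mean = 26.3750
Variance = 310.7344
SD = sqrt(310.7344) = 17.6277

SD = 17.6277


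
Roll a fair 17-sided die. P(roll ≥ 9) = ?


Favorable outcomes (roll ≥ 9): 9
Total outcomes = 17
P = 9/17 = 0.5294

P = 0.5294


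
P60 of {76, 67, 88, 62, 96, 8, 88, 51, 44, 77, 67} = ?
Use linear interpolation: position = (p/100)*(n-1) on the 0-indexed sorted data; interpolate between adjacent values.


Sorted: 8, 44, 51, 62, 67, 67, 76, 77, 88, 88, 96
n = 11
Index = 60/100 * 10 = 6.0000
Lower = data[6] = 76, Upper = data[7] = 77
P60 = 76 + 0*(1) = 76.0000

P60 = 76.0000


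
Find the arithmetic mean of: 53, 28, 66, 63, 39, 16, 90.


Sum = 53 + 28 + 66 + 63 + 39 + 16 + 90 = 355
n = 7
Mean = 355/7 = 50.7143

Mean = 50.7143


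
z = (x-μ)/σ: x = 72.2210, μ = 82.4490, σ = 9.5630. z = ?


z = (72.2210 - 82.4490)/9.5630
= -10.2280/9.5630
= -1.0695

z = -1.0695


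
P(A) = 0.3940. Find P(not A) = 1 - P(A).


P(not A) = 1 - 0.3940 = 0.6060

P(not A) = 0.6060


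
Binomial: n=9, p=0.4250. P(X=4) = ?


C(9,4) = 126
p^4 = 0.032625
(1-p)^5 = 0.062855
P = 126 * 0.032625 * 0.062855 = 0.2584

P(X=4) = 0.2584


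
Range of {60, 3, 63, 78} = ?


Max = 78, Min = 3
Range = 78 - 3 = 75

Range = 75


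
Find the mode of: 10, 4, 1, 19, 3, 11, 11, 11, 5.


Frequencies: 1:1, 3:1, 4:1, 5:1, 10:1, 11:3, 19:1
Max frequency = 3
Mode = 11

Mode = 11


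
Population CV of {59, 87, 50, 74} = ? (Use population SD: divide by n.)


Mean = 67.5000
SD = 14.1510
CV = (14.1510/67.5000)*100 = 20.9644%

CV = 20.9644%


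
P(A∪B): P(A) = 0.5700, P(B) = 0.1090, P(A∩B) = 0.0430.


P(A∪B) = 0.5700 + 0.1090 - 0.0430
= 0.6790 - 0.0430
= 0.6360

P(A∪B) = 0.6360


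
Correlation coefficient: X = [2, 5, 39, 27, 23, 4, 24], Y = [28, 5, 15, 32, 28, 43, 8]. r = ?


Mean X = 17.7143, Mean Y = 22.7143
SD X = 13.111764, SD Y = 12.780725
Cov = -39.795918
r = -39.795918/(13.111764*12.780725) = -0.2375

r = -0.2375


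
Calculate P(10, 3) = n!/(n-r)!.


P(10,3) = 10!/7!
= 3628800/5040
= 720

P(10,3) = 720


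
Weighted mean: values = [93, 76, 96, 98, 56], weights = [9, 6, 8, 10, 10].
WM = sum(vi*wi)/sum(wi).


Numerator = 93*9 + 76*6 + 96*8 + 98*10 + 56*10 = 3601
Denominator = 9 + 6 + 8 + 10 + 10 = 43
WM = 3601/43 = 83.7442

WM = 83.7442


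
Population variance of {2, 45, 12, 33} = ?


Mean = 23.0000
Squared deviations: 441.0000, 484.0000, 121.0000, 100.0000
Sum = 1146.0000
Variance = 1146.0000/4 = 286.5000

Variance = 286.5000


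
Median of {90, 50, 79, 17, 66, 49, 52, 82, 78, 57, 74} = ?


Sorted: 17, 49, 50, 52, 57, 66, 74, 78, 79, 82, 90
n = 11 (odd)
Middle value = 66

Median = 66


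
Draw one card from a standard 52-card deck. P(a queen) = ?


4 queens in 52 cards
P = 4/52 = 0.0769

P = 0.0769


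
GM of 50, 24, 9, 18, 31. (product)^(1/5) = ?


Product = 50 × 24 × 9 × 18 × 31 = 6026400
GM = 6026400^(1/5) = 22.6993

GM = 22.6993


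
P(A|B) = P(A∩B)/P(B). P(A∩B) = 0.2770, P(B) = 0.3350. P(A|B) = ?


P(A|B) = 0.2770/0.3350 = 0.8269

P(A|B) = 0.8269


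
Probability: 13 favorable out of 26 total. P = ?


P = 13/26 = 0.5000

P = 0.5000


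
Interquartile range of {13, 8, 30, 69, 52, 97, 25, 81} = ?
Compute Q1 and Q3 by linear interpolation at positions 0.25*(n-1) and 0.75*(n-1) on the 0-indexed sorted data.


Sorted: 8, 13, 25, 30, 52, 69, 81, 97
Q1 (25th %ile) = 22.0000
Q3 (75th %ile) = 72.0000
IQR = 72.0000 - 22.0000 = 50.0000

IQR = 50.0000


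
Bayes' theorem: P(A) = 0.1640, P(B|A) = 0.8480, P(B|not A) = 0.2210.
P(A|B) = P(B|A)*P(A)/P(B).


P(B) = P(B|A)*P(A) + P(B|A')*P(A')
= 0.8480*0.1640 + 0.2210*0.8360
= 0.139072 + 0.184756 = 0.323828
P(A|B) = 0.139072/0.323828 = 0.4295

P(A|B) = 0.4295


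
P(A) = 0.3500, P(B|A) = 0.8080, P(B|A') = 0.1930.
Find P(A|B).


P(B) = P(B|A)*P(A) + P(B|A')*P(A')
= 0.8080*0.3500 + 0.1930*0.6500
= 0.282800 + 0.125450 = 0.408250
P(A|B) = 0.282800/0.408250 = 0.6927

P(A|B) = 0.6927


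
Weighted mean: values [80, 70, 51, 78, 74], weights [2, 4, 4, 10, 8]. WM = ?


Numerator = 80*2 + 70*4 + 51*4 + 78*10 + 74*8 = 2016
Denominator = 2 + 4 + 4 + 10 + 8 = 28
WM = 2016/28 = 72.0000

WM = 72.0000


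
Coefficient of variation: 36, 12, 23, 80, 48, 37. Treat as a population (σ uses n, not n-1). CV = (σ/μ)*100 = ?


Mean = 39.3333
SD = 21.4450
CV = (21.4450/39.3333)*100 = 54.5212%

CV = 54.5212%


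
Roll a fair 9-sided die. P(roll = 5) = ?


Favorable outcomes (roll = 5): 1
Total outcomes = 9
P = 1/9 = 0.1111

P = 0.1111


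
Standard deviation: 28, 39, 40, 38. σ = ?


Mean = 36.2500
Variance = 23.1875
SD = sqrt(23.1875) = 4.8153

SD = 4.8153


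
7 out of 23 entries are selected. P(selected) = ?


P = 7/23 = 0.3043

P = 0.3043


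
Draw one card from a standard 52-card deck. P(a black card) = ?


26 black cards in 52 cards
P = 26/52 = 0.5000

P = 0.5000


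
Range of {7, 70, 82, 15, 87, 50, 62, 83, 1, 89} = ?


Max = 89, Min = 1
Range = 89 - 1 = 88

Range = 88


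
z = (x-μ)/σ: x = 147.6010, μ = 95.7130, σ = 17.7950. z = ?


z = (147.6010 - 95.7130)/17.7950
= 51.8880/17.7950
= 2.9159

z = 2.9159


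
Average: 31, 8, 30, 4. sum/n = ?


Sum = 31 + 8 + 30 + 4 = 73
n = 4
Mean = 73/4 = 18.2500

Mean = 18.2500


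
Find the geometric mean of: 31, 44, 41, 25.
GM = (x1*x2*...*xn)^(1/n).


Product = 31 × 44 × 41 × 25 = 1398100
GM = 1398100^(1/4) = 34.3862

GM = 34.3862


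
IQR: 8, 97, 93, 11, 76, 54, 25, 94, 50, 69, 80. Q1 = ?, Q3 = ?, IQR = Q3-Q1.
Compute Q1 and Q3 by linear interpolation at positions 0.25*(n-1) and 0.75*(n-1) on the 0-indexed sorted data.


Sorted: 8, 11, 25, 50, 54, 69, 76, 80, 93, 94, 97
Q1 (25th %ile) = 37.5000
Q3 (75th %ile) = 86.5000
IQR = 86.5000 - 37.5000 = 49.0000

IQR = 49.0000


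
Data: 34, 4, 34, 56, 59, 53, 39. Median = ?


Sorted: 4, 34, 34, 39, 53, 56, 59
n = 7 (odd)
Middle value = 39

Median = 39


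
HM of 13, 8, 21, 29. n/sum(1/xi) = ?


Sum of reciprocals = 1/13 + 1/8 + 1/21 + 1/29 = 0.284025
HM = 4/0.284025 = 14.0833

HM = 14.0833


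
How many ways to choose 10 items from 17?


C(17,10) = 17!/(10! × 7!)
= 355687428096000/(3628800 × 5040)
= 19448

C(17,10) = 19448


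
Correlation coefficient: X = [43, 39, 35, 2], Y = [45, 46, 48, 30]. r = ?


Mean X = 29.7500, Mean Y = 42.2500
SD X = 16.269219, SD Y = 7.154544
Cov = 110.312500
r = 110.312500/(16.269219*7.154544) = 0.9477

r = 0.9477


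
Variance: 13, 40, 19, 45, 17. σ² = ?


Mean = 26.8000
Squared deviations: 190.4400, 174.2400, 60.8400, 331.2400, 96.0400
Sum = 852.8000
Variance = 852.8000/5 = 170.5600

Variance = 170.5600


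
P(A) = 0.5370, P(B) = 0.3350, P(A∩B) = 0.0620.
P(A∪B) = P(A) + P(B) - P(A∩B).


P(A∪B) = 0.5370 + 0.3350 - 0.0620
= 0.8720 - 0.0620
= 0.8100

P(A∪B) = 0.8100


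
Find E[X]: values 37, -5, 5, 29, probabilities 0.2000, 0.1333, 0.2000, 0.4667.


E[X] = 37*0.2000 - 5*0.1333 + 5*0.2000 + 29*0.4667
= 7.4000 - 0.6665 + 1.0000 + 13.5343
= 21.2678

E[X] = 21.2678


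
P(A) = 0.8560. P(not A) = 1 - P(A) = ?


P(not A) = 1 - 0.8560 = 0.1440

P(not A) = 0.1440


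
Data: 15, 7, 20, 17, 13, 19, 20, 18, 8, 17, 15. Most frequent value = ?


Frequencies: 7:1, 8:1, 13:1, 15:2, 17:2, 18:1, 19:1, 20:2
Max frequency = 2
Mode = 15, 17, 20

Mode = 15, 17, 20


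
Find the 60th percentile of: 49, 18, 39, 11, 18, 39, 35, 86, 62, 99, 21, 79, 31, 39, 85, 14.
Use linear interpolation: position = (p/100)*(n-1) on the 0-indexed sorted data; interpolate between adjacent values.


Sorted: 11, 14, 18, 18, 21, 31, 35, 39, 39, 39, 49, 62, 79, 85, 86, 99
n = 16
Index = 60/100 * 15 = 9.0000
Lower = data[9] = 39, Upper = data[10] = 49
P60 = 39 + 0*(10) = 39.0000

P60 = 39.0000


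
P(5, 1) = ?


P(5,1) = 5!/4!
= 120/24
= 5

P(5,1) = 5


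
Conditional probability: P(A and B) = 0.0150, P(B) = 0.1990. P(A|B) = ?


P(A|B) = 0.0150/0.1990 = 0.0754

P(A|B) = 0.0754


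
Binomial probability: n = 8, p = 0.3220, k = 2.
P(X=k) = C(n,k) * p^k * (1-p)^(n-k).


C(8,2) = 28
p^2 = 0.103684
(1-p)^6 = 0.097136
P = 28 * 0.103684 * 0.097136 = 0.2820

P(X=2) = 0.2820


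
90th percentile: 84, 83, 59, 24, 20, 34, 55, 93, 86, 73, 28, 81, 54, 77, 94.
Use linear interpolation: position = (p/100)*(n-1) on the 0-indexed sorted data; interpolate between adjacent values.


Sorted: 20, 24, 28, 34, 54, 55, 59, 73, 77, 81, 83, 84, 86, 93, 94
n = 15
Index = 90/100 * 14 = 12.6000
Lower = data[12] = 86, Upper = data[13] = 93
P90 = 86 + 0.6000*(7) = 90.2000

P90 = 90.2000


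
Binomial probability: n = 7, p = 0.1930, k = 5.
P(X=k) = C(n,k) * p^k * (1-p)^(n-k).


C(7,5) = 21
p^5 = 0.000268
(1-p)^2 = 0.651249
P = 21 * 0.000268 * 0.651249 = 0.0037

P(X=5) = 0.0037


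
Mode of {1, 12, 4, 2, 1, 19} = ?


Frequencies: 1:2, 2:1, 4:1, 12:1, 19:1
Max frequency = 2
Mode = 1

Mode = 1


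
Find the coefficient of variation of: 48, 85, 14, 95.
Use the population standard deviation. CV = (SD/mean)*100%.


Mean = 60.5000
SD = 32.0507
CV = (32.0507/60.5000)*100 = 52.9764%

CV = 52.9764%


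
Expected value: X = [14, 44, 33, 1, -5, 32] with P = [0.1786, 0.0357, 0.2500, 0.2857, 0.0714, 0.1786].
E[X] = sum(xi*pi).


E[X] = 14*0.1786 + 44*0.0357 + 33*0.2500 + 1*0.2857 - 5*0.0714 + 32*0.1786
= 2.5004 + 1.5708 + 8.2500 + 0.2857 - 0.3570 + 5.7152
= 17.9651

E[X] = 17.9651


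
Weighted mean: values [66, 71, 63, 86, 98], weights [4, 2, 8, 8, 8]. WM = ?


Numerator = 66*4 + 71*2 + 63*8 + 86*8 + 98*8 = 2382
Denominator = 4 + 2 + 8 + 8 + 8 = 30
WM = 2382/30 = 79.4000

WM = 79.4000


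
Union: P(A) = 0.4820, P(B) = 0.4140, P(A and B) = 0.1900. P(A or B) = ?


P(A∪B) = 0.4820 + 0.4140 - 0.1900
= 0.8960 - 0.1900
= 0.7060

P(A∪B) = 0.7060


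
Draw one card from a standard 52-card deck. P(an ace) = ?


4 aces in 52 cards
P = 4/52 = 0.0769

P = 0.0769


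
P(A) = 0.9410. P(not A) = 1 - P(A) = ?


P(not A) = 1 - 0.9410 = 0.0590

P(not A) = 0.0590


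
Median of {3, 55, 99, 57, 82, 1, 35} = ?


Sorted: 1, 3, 35, 55, 57, 82, 99
n = 7 (odd)
Middle value = 55

Median = 55


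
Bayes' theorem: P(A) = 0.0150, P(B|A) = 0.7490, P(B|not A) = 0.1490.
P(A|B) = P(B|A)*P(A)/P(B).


P(B) = P(B|A)*P(A) + P(B|A')*P(A')
= 0.7490*0.0150 + 0.1490*0.9850
= 0.011235 + 0.146765 = 0.158000
P(A|B) = 0.011235/0.158000 = 0.0711

P(A|B) = 0.0711


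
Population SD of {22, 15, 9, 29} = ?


Mean = 18.7500
Variance = 56.1875
SD = sqrt(56.1875) = 7.4958

SD = 7.4958


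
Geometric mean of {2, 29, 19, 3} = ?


Product = 2 × 29 × 19 × 3 = 3306
GM = 3306^(1/4) = 7.5827

GM = 7.5827


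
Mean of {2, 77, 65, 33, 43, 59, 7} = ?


Sum = 2 + 77 + 65 + 33 + 43 + 59 + 7 = 286
n = 7
Mean = 286/7 = 40.8571

Mean = 40.8571


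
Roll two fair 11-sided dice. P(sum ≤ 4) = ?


Total outcomes = 11×11 = 121
Favorable (sum ≤ 4): 6
P = 6/121 = 0.0496

P = 0.0496


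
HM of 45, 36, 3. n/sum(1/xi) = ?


Sum of reciprocals = 1/45 + 1/36 + 1/3 = 0.383333
HM = 3/0.383333 = 7.8261

HM = 7.8261


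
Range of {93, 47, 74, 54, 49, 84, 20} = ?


Max = 93, Min = 20
Range = 93 - 20 = 73

Range = 73


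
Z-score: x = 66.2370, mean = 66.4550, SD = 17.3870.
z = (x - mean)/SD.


z = (66.2370 - 66.4550)/17.3870
= -0.2180/17.3870
= -0.0125

z = -0.0125


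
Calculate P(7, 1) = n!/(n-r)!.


P(7,1) = 7!/6!
= 5040/720
= 7

P(7,1) = 7


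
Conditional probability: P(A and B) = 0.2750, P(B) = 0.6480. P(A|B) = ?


P(A|B) = 0.2750/0.6480 = 0.4244

P(A|B) = 0.4244


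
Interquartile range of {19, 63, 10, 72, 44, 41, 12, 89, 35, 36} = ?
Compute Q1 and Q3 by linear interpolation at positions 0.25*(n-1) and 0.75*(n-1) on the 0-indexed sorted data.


Sorted: 10, 12, 19, 35, 36, 41, 44, 63, 72, 89
Q1 (25th %ile) = 23.0000
Q3 (75th %ile) = 58.2500
IQR = 58.2500 - 23.0000 = 35.2500

IQR = 35.2500


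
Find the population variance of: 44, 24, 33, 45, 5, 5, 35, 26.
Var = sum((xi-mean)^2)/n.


Mean = 27.1250
Squared deviations: 284.7656, 9.7656, 34.5156, 319.5156, 489.5156, 489.5156, 62.0156, 1.2656
Sum = 1690.8750
Variance = 1690.8750/8 = 211.3594

Variance = 211.3594


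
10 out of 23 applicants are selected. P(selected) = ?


P = 10/23 = 0.4348

P = 0.4348


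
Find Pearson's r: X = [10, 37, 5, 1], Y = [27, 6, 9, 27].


Mean X = 13.2500, Mean Y = 17.2500
SD X = 14.077908, SD Y = 9.807523
Cov = -87.562500
r = -87.562500/(14.077908*9.807523) = -0.6342

r = -0.6342


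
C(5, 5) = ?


C(5,5) = 5!/(5! × 0!)
= 120/(120 × 1)
= 1

C(5,5) = 1


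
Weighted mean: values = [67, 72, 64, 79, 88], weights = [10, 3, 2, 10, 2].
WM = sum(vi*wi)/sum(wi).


Numerator = 67*10 + 72*3 + 64*2 + 79*10 + 88*2 = 1980
Denominator = 10 + 3 + 2 + 10 + 2 = 27
WM = 1980/27 = 73.3333

WM = 73.3333


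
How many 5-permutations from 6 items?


P(6,5) = 6!/1!
= 720/1
= 720

P(6,5) = 720


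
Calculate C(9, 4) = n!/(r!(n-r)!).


C(9,4) = 9!/(4! × 5!)
= 362880/(24 × 120)
= 126

C(9,4) = 126


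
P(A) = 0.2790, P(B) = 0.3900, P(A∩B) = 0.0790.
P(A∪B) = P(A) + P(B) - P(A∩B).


P(A∪B) = 0.2790 + 0.3900 - 0.0790
= 0.6690 - 0.0790
= 0.5900

P(A∪B) = 0.5900


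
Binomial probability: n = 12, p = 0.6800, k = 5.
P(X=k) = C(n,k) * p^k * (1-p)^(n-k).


C(12,5) = 792
p^5 = 0.145393
(1-p)^7 = 0.000344
P = 792 * 0.145393 * 0.000344 = 0.0396

P(X=5) = 0.0396


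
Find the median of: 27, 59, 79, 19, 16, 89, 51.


Sorted: 16, 19, 27, 51, 59, 79, 89
n = 7 (odd)
Middle value = 51

Median = 51


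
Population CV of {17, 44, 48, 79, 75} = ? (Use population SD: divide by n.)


Mean = 52.6000
SD = 22.6327
CV = (22.6327/52.6000)*100 = 43.0280%

CV = 43.0280%


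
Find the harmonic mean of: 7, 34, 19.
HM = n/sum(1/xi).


Sum of reciprocals = 1/7 + 1/34 + 1/19 = 0.224900
HM = 3/0.224900 = 13.3392

HM = 13.3392


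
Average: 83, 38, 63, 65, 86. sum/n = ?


Sum = 83 + 38 + 63 + 65 + 86 = 335
n = 5
Mean = 335/5 = 67.0000

Mean = 67.0000


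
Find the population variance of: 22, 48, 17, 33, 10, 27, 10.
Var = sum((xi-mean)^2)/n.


Mean = 23.8571
Squared deviations: 3.4490, 582.8776, 47.0204, 83.5918, 192.0204, 9.8776, 192.0204
Sum = 1110.8571
Variance = 1110.8571/7 = 158.6939

Variance = 158.6939


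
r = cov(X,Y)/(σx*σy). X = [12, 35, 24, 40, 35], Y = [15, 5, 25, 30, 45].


Mean X = 29.2000, Mean Y = 24.0000
SD X = 10.067770, SD Y = 13.564660
Cov = 45.200000
r = 45.200000/(10.067770*13.564660) = 0.3310

r = 0.3310


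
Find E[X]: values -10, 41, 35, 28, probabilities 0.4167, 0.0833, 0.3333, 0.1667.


E[X] = -10*0.4167 + 41*0.0833 + 35*0.3333 + 28*0.1667
= -4.1670 + 3.4153 + 11.6655 + 4.6676
= 15.5814

E[X] = 15.5814


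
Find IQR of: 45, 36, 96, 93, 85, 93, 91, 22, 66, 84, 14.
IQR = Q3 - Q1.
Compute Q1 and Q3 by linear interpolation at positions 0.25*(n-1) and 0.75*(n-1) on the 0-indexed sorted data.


Sorted: 14, 22, 36, 45, 66, 84, 85, 91, 93, 93, 96
Q1 (25th %ile) = 40.5000
Q3 (75th %ile) = 92.0000
IQR = 92.0000 - 40.5000 = 51.5000

IQR = 51.5000


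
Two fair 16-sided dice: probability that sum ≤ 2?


Total outcomes = 16×16 = 256
Favorable (sum ≤ 2): 1
P = 1/256 = 0.0039

P = 0.0039


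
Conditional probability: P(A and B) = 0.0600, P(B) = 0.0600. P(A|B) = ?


P(A|B) = 0.0600/0.0600 = 1.0000

P(A|B) = 1.0000


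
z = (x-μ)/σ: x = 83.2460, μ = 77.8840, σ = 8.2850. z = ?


z = (83.2460 - 77.8840)/8.2850
= 5.3620/8.2850
= 0.6472

z = 0.6472


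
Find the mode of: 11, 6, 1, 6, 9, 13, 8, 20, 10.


Frequencies: 1:1, 6:2, 8:1, 9:1, 10:1, 11:1, 13:1, 20:1
Max frequency = 2
Mode = 6

Mode = 6


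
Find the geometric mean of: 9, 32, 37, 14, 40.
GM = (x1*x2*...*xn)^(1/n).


Product = 9 × 32 × 37 × 14 × 40 = 5967360
GM = 5967360^(1/5) = 22.6546

GM = 22.6546


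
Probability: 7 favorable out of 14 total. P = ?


P = 7/14 = 0.5000

P = 0.5000


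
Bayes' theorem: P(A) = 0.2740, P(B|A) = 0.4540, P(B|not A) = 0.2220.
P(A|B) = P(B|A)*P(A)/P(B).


P(B) = P(B|A)*P(A) + P(B|A')*P(A')
= 0.4540*0.2740 + 0.2220*0.7260
= 0.124396 + 0.161172 = 0.285568
P(A|B) = 0.124396/0.285568 = 0.4356

P(A|B) = 0.4356


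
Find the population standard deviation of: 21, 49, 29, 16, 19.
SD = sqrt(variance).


Mean = 26.8000
Variance = 141.7600
SD = sqrt(141.7600) = 11.9063

SD = 11.9063


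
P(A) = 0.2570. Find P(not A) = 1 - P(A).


P(not A) = 1 - 0.2570 = 0.7430

P(not A) = 0.7430


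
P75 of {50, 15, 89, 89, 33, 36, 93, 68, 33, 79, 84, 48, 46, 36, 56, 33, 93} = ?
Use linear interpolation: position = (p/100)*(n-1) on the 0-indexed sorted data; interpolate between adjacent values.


Sorted: 15, 33, 33, 33, 36, 36, 46, 48, 50, 56, 68, 79, 84, 89, 89, 93, 93
n = 17
Index = 75/100 * 16 = 12.0000
Lower = data[12] = 84, Upper = data[13] = 89
P75 = 84 + 0*(5) = 84.0000

P75 = 84.0000


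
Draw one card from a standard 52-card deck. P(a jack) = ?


4 jacks in 52 cards
P = 4/52 = 0.0769

P = 0.0769


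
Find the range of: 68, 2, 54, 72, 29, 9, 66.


Max = 72, Min = 2
Range = 72 - 2 = 70

Range = 70


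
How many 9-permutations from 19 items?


P(19,9) = 19!/10!
= 121645100408832000/3628800
= 33522128640

P(19,9) = 33522128640


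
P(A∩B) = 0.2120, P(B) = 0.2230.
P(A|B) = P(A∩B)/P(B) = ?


P(A|B) = 0.2120/0.2230 = 0.9507

P(A|B) = 0.9507


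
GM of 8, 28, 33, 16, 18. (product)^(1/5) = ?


Product = 8 × 28 × 33 × 16 × 18 = 2128896
GM = 2128896^(1/5) = 18.4345

GM = 18.4345


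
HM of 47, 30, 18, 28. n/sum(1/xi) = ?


Sum of reciprocals = 1/47 + 1/30 + 1/18 + 1/28 = 0.145880
HM = 4/0.145880 = 27.4198

HM = 27.4198


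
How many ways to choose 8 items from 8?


C(8,8) = 8!/(8! × 0!)
= 40320/(40320 × 1)
= 1

C(8,8) = 1


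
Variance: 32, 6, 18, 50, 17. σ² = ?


Mean = 24.6000
Squared deviations: 54.7600, 345.9600, 43.5600, 645.1600, 57.7600
Sum = 1147.2000
Variance = 1147.2000/5 = 229.4400

Variance = 229.4400


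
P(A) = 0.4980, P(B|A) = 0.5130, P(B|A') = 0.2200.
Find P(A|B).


P(B) = P(B|A)*P(A) + P(B|A')*P(A')
= 0.5130*0.4980 + 0.2200*0.5020
= 0.255474 + 0.110440 = 0.365914
P(A|B) = 0.255474/0.365914 = 0.6982

P(A|B) = 0.6982


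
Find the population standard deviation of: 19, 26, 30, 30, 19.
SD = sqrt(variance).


Mean = 24.8000
Variance = 24.5600
SD = sqrt(24.5600) = 4.9558

SD = 4.9558


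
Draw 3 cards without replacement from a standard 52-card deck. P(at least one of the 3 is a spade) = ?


P(at least one) = 1 - P(none)
P(none) = (39/52) × (38/51) × (37/50) = 0.413529
P(at least one) = 1 - 0.413529 = 0.5865

P = 0.5865


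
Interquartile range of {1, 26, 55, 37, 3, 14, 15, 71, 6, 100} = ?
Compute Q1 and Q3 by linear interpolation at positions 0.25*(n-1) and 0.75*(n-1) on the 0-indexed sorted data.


Sorted: 1, 3, 6, 14, 15, 26, 37, 55, 71, 100
Q1 (25th %ile) = 8.0000
Q3 (75th %ile) = 50.5000
IQR = 50.5000 - 8.0000 = 42.5000

IQR = 42.5000


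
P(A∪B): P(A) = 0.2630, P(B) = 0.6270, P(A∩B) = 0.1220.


P(A∪B) = 0.2630 + 0.6270 - 0.1220
= 0.8900 - 0.1220
= 0.7680

P(A∪B) = 0.7680


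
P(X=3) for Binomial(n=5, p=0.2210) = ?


C(5,3) = 10
p^3 = 0.010794
(1-p)^2 = 0.606841
P = 10 * 0.010794 * 0.606841 = 0.0655

P(X=3) = 0.0655


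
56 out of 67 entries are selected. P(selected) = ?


P = 56/67 = 0.8358

P = 0.8358


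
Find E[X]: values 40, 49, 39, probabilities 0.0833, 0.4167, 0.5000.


E[X] = 40*0.0833 + 49*0.4167 + 39*0.5000
= 3.3320 + 20.4183 + 19.5000
= 43.2503

E[X] = 43.2503


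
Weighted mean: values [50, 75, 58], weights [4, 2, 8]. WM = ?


Numerator = 50*4 + 75*2 + 58*8 = 814
Denominator = 4 + 2 + 8 = 14
WM = 814/14 = 58.1429

WM = 58.1429


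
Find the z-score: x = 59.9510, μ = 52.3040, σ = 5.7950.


z = (59.9510 - 52.3040)/5.7950
= 7.6470/5.7950
= 1.3196

z = 1.3196


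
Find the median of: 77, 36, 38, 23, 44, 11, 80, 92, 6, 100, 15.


Sorted: 6, 11, 15, 23, 36, 38, 44, 77, 80, 92, 100
n = 11 (odd)
Middle value = 38

Median = 38


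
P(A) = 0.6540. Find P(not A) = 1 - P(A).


P(not A) = 1 - 0.6540 = 0.3460

P(not A) = 0.3460


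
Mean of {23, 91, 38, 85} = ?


Sum = 23 + 91 + 38 + 85 = 237
n = 4
Mean = 237/4 = 59.2500

Mean = 59.2500


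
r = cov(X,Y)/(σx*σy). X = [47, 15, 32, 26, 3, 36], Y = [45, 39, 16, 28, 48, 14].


Mean X = 26.5000, Mean Y = 31.6667
SD X = 14.291606, SD Y = 13.349990
Cov = -74.500000
r = -74.500000/(14.291606*13.349990) = -0.3905

r = -0.3905


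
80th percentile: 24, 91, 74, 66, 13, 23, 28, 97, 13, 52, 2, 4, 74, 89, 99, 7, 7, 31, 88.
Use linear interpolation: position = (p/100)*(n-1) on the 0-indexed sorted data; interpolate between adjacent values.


Sorted: 2, 4, 7, 7, 13, 13, 23, 24, 28, 31, 52, 66, 74, 74, 88, 89, 91, 97, 99
n = 19
Index = 80/100 * 18 = 14.4000
Lower = data[14] = 88, Upper = data[15] = 89
P80 = 88 + 0.4000*(1) = 88.4000

P80 = 88.4000


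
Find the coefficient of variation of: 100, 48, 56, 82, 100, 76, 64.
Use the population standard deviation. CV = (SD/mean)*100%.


Mean = 75.1429
SD = 18.9392
CV = (18.9392/75.1429)*100 = 25.2043%

CV = 25.2043%


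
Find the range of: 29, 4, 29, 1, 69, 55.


Max = 69, Min = 1
Range = 69 - 1 = 68

Range = 68


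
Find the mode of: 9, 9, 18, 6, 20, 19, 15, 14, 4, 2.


Frequencies: 2:1, 4:1, 6:1, 9:2, 14:1, 15:1, 18:1, 19:1, 20:1
Max frequency = 2
Mode = 9

Mode = 9


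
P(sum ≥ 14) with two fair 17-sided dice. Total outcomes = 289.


Total outcomes = 17×17 = 289
Favorable (sum ≥ 14): 211
P = 211/289 = 0.7301

P = 0.7301


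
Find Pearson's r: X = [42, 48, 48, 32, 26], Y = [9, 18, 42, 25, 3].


Mean X = 39.2000, Mean Y = 19.4000
SD X = 8.818163, SD Y = 13.573504
Cov = 66.720000
r = 66.720000/(8.818163*13.573504) = 0.5574

r = 0.5574


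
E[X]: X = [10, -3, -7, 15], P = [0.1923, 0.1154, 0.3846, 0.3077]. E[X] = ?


E[X] = 10*0.1923 - 3*0.1154 - 7*0.3846 + 15*0.3077
= 1.9230 - 0.3462 - 2.6922 + 4.6155
= 3.5001

E[X] = 3.5001


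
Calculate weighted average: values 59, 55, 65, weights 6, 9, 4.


Numerator = 59*6 + 55*9 + 65*4 = 1109
Denominator = 6 + 9 + 4 = 19
WM = 1109/19 = 58.3684

WM = 58.3684


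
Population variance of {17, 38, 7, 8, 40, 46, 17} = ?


Mean = 24.7143
Squared deviations: 59.5102, 176.5102, 313.7959, 279.3673, 233.6531, 453.0816, 59.5102
Sum = 1575.4286
Variance = 1575.4286/7 = 225.0612

Variance = 225.0612


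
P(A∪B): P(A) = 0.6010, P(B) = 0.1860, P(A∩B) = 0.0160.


P(A∪B) = 0.6010 + 0.1860 - 0.0160
= 0.7870 - 0.0160
= 0.7710

P(A∪B) = 0.7710


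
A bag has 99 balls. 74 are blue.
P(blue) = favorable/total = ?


P = 74/99 = 0.7475

P = 0.7475


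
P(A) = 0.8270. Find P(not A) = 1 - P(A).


P(not A) = 1 - 0.8270 = 0.1730

P(not A) = 0.1730


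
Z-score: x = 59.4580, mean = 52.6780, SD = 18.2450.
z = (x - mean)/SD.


z = (59.4580 - 52.6780)/18.2450
= 6.7800/18.2450
= 0.3716

z = 0.3716


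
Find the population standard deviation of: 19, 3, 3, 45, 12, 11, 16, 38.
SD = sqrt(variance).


Mean = 18.3750
Variance = 208.4844
SD = sqrt(208.4844) = 14.4390

SD = 14.4390


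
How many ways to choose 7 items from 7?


C(7,7) = 7!/(7! × 0!)
= 5040/(5040 × 1)
= 1

C(7,7) = 1


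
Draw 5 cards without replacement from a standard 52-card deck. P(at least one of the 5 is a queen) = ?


P(at least one) = 1 - P(none)
P(none) = (48/52) × (47/51) × (46/50) × (45/49) × (44/48) = 0.658842
P(at least one) = 1 - 0.658842 = 0.3412

P = 0.3412


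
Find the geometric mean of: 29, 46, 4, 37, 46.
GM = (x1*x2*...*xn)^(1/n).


Product = 29 × 46 × 4 × 37 × 46 = 9081872
GM = 9081872^(1/5) = 24.6397

GM = 24.6397


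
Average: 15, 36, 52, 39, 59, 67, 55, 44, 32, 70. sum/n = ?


Sum = 15 + 36 + 52 + 39 + 59 + 67 + 55 + 44 + 32 + 70 = 469
n = 10
Mean = 469/10 = 46.9000

Mean = 46.9000


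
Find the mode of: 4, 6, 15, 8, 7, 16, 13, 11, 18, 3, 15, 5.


Frequencies: 3:1, 4:1, 5:1, 6:1, 7:1, 8:1, 11:1, 13:1, 15:2, 16:1, 18:1
Max frequency = 2
Mode = 15

Mode = 15


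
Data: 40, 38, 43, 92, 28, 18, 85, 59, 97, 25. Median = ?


Sorted: 18, 25, 28, 38, 40, 43, 59, 85, 92, 97
n = 10 (even)
Middle values: 40 and 43
Median = (40+43)/2 = 41.5000

Median = 41.5000


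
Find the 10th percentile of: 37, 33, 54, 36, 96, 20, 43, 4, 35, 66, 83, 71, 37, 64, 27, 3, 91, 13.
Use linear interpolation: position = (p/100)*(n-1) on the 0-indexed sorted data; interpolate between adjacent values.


Sorted: 3, 4, 13, 20, 27, 33, 35, 36, 37, 37, 43, 54, 64, 66, 71, 83, 91, 96
n = 18
Index = 10/100 * 17 = 1.7000
Lower = data[1] = 4, Upper = data[2] = 13
P10 = 4 + 0.7000*(9) = 10.3000

P10 = 10.3000


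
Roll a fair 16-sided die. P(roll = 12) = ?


Favorable outcomes (roll = 12): 1
Total outcomes = 16
P = 1/16 = 0.0625

P = 0.0625


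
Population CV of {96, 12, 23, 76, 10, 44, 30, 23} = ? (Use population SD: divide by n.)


Mean = 39.2500
SD = 29.1665
CV = (29.1665/39.2500)*100 = 74.3097%

CV = 74.3097%


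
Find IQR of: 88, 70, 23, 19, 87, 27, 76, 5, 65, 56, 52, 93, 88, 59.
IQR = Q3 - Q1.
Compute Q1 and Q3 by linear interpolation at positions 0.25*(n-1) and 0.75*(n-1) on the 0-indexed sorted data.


Sorted: 5, 19, 23, 27, 52, 56, 59, 65, 70, 76, 87, 88, 88, 93
Q1 (25th %ile) = 33.2500
Q3 (75th %ile) = 84.2500
IQR = 84.2500 - 33.2500 = 51.0000

IQR = 51.0000


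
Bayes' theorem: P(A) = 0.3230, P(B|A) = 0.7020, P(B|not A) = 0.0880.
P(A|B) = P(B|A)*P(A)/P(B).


P(B) = P(B|A)*P(A) + P(B|A')*P(A')
= 0.7020*0.3230 + 0.0880*0.6770
= 0.226746 + 0.059576 = 0.286322
P(A|B) = 0.226746/0.286322 = 0.7919

P(A|B) = 0.7919


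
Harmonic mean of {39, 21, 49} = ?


Sum of reciprocals = 1/39 + 1/21 + 1/49 = 0.093668
HM = 3/0.093668 = 32.0279

HM = 32.0279


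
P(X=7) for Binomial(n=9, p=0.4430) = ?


C(9,7) = 36
p^7 = 0.003348
(1-p)^2 = 0.310249
P = 36 * 0.003348 * 0.310249 = 0.0374

P(X=7) = 0.0374


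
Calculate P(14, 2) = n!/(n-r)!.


P(14,2) = 14!/12!
= 87178291200/479001600
= 182

P(14,2) = 182


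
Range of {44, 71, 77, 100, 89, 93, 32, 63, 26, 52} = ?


Max = 100, Min = 26
Range = 100 - 26 = 74

Range = 74


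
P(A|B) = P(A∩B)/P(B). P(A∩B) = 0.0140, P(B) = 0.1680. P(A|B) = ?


P(A|B) = 0.0140/0.1680 = 0.0833

P(A|B) = 0.0833


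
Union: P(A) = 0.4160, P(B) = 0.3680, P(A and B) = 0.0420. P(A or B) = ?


P(A∪B) = 0.4160 + 0.3680 - 0.0420
= 0.7840 - 0.0420
= 0.7420

P(A∪B) = 0.7420


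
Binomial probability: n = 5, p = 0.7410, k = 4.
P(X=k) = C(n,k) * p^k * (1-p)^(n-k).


C(5,4) = 5
p^4 = 0.301490
(1-p)^1 = 0.259000
P = 5 * 0.301490 * 0.259000 = 0.3904

P(X=4) = 0.3904


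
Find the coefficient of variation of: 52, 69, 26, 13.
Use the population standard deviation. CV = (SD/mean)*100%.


Mean = 40.0000
SD = 21.8518
CV = (21.8518/40.0000)*100 = 54.6294%

CV = 54.6294%


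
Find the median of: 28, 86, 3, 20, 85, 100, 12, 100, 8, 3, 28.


Sorted: 3, 3, 8, 12, 20, 28, 28, 85, 86, 100, 100
n = 11 (odd)
Middle value = 28

Median = 28


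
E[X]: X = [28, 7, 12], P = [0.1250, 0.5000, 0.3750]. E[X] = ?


E[X] = 28*0.1250 + 7*0.5000 + 12*0.3750
= 3.5000 + 3.5000 + 4.5000
= 11.5000

E[X] = 11.5000


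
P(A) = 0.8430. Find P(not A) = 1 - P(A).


P(not A) = 1 - 0.8430 = 0.1570

P(not A) = 0.1570


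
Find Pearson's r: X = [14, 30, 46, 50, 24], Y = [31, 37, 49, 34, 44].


Mean X = 32.8000, Mean Y = 39.0000
SD X = 13.481840, SD Y = 6.603030
Cov = 31.600000
r = 31.600000/(13.481840*6.603030) = 0.3550

r = 0.3550


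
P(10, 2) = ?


P(10,2) = 10!/8!
= 3628800/40320
= 90

P(10,2) = 90


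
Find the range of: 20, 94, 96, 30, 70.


Max = 96, Min = 20
Range = 96 - 20 = 76

Range = 76


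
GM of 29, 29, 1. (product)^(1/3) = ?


Product = 29 × 29 × 1 = 841
GM = 841^(1/3) = 9.4391

GM = 9.4391


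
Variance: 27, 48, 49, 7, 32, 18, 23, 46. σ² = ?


Mean = 31.2500
Squared deviations: 18.0625, 280.5625, 315.0625, 588.0625, 0.5625, 175.5625, 68.0625, 217.5625
Sum = 1663.5000
Variance = 1663.5000/8 = 207.9375

Variance = 207.9375


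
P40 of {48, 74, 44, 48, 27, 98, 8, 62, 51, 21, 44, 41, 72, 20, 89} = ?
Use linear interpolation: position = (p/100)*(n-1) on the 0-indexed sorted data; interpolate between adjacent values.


Sorted: 8, 20, 21, 27, 41, 44, 44, 48, 48, 51, 62, 72, 74, 89, 98
n = 15
Index = 40/100 * 14 = 5.6000
Lower = data[5] = 44, Upper = data[6] = 44
P40 = 44 + 0.6000*(0) = 44.0000

P40 = 44.0000


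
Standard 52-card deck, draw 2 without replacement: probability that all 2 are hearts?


P(all hearts) = (13/52) × (12/51)
= 0.0588

P = 0.0588


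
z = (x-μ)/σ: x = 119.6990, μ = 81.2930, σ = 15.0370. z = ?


z = (119.6990 - 81.2930)/15.0370
= 38.4060/15.0370
= 2.5541

z = 2.5541


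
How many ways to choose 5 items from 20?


C(20,5) = 20!/(5! × 15!)
= 2432902008176640000/(120 × 1307674368000)
= 15504

C(20,5) = 15504


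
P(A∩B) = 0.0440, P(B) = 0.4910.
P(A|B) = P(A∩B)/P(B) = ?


P(A|B) = 0.0440/0.4910 = 0.0896

P(A|B) = 0.0896


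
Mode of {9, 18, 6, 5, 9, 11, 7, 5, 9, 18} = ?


Frequencies: 5:2, 6:1, 7:1, 9:3, 11:1, 18:2
Max frequency = 3
Mode = 9

Mode = 9


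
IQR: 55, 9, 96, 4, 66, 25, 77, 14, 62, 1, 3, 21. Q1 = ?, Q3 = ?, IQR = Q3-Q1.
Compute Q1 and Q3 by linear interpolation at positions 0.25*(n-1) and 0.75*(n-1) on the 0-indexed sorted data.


Sorted: 1, 3, 4, 9, 14, 21, 25, 55, 62, 66, 77, 96
Q1 (25th %ile) = 7.7500
Q3 (75th %ile) = 63.0000
IQR = 63.0000 - 7.7500 = 55.2500

IQR = 55.2500


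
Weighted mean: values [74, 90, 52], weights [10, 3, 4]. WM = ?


Numerator = 74*10 + 90*3 + 52*4 = 1218
Denominator = 10 + 3 + 4 = 17
WM = 1218/17 = 71.6471

WM = 71.6471


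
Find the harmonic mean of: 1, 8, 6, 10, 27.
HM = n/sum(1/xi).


Sum of reciprocals = 1/1 + 1/8 + 1/6 + 1/10 + 1/27 = 1.428704
HM = 5/1.428704 = 3.4997

HM = 3.4997


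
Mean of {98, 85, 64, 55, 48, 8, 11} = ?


Sum = 98 + 85 + 64 + 55 + 48 + 8 + 11 = 369
n = 7
Mean = 369/7 = 52.7143

Mean = 52.7143


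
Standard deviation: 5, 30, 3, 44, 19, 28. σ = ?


Mean = 21.5000
Variance = 206.9167
SD = sqrt(206.9167) = 14.3846

SD = 14.3846


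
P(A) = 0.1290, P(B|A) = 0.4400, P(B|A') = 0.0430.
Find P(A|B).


P(B) = P(B|A)*P(A) + P(B|A')*P(A')
= 0.4400*0.1290 + 0.0430*0.8710
= 0.056760 + 0.037453 = 0.094213
P(A|B) = 0.056760/0.094213 = 0.6025

P(A|B) = 0.6025


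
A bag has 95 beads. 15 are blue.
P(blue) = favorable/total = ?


P = 15/95 = 0.1579

P = 0.1579


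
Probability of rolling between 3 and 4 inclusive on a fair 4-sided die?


Favorable outcomes (3 ≤ roll ≤ 4): 2
Total outcomes = 4
P = 2/4 = 0.5000

P = 0.5000


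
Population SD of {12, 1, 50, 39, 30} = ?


Mean = 26.4000
Variance = 316.2400
SD = sqrt(316.2400) = 17.7831

SD = 17.7831


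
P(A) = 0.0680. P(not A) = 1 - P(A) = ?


P(not A) = 1 - 0.0680 = 0.9320

P(not A) = 0.9320


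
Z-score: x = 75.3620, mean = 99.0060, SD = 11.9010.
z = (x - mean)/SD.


z = (75.3620 - 99.0060)/11.9010
= -23.6440/11.9010
= -1.9867

z = -1.9867


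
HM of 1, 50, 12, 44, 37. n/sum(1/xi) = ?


Sum of reciprocals = 1/1 + 1/50 + 1/12 + 1/44 + 1/37 = 1.153088
HM = 5/1.153088 = 4.3362

HM = 4.3362


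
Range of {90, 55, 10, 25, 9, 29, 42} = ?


Max = 90, Min = 9
Range = 90 - 9 = 81

Range = 81


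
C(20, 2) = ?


C(20,2) = 20!/(2! × 18!)
= 2432902008176640000/(2 × 6402373705728000)
= 190

C(20,2) = 190


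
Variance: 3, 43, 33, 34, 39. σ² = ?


Mean = 30.4000
Squared deviations: 750.7600, 158.7600, 6.7600, 12.9600, 73.9600
Sum = 1003.2000
Variance = 1003.2000/5 = 200.6400

Variance = 200.6400


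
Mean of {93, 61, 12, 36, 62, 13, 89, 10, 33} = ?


Sum = 93 + 61 + 12 + 36 + 62 + 13 + 89 + 10 + 33 = 409
n = 9
Mean = 409/9 = 45.4444

Mean = 45.4444


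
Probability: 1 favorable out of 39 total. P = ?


P = 1/39 = 0.0256

P = 0.0256


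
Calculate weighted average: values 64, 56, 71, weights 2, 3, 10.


Numerator = 64*2 + 56*3 + 71*10 = 1006
Denominator = 2 + 3 + 10 = 15
WM = 1006/15 = 67.0667

WM = 67.0667


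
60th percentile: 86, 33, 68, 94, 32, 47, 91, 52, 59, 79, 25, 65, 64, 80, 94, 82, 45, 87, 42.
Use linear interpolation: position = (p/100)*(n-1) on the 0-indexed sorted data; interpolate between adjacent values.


Sorted: 25, 32, 33, 42, 45, 47, 52, 59, 64, 65, 68, 79, 80, 82, 86, 87, 91, 94, 94
n = 19
Index = 60/100 * 18 = 10.8000
Lower = data[10] = 68, Upper = data[11] = 79
P60 = 68 + 0.8000*(11) = 76.8000

P60 = 76.8000


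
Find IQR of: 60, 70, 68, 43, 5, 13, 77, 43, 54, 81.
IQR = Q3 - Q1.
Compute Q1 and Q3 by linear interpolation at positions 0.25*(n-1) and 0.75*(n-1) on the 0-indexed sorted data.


Sorted: 5, 13, 43, 43, 54, 60, 68, 70, 77, 81
Q1 (25th %ile) = 43.0000
Q3 (75th %ile) = 69.5000
IQR = 69.5000 - 43.0000 = 26.5000

IQR = 26.5000


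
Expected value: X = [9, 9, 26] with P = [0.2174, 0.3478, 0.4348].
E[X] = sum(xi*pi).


E[X] = 9*0.2174 + 9*0.3478 + 26*0.4348
= 1.9566 + 3.1302 + 11.3048
= 16.3916

E[X] = 16.3916


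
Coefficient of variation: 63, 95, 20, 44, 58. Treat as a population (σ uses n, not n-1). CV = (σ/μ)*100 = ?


Mean = 56.0000
SD = 24.5520
CV = (24.5520/56.0000)*100 = 43.8428%

CV = 43.8428%


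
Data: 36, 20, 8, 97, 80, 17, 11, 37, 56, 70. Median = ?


Sorted: 8, 11, 17, 20, 36, 37, 56, 70, 80, 97
n = 10 (even)
Middle values: 36 and 37
Median = (36+37)/2 = 36.5000

Median = 36.5000


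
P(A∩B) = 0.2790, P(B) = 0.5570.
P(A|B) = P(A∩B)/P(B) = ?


P(A|B) = 0.2790/0.5570 = 0.5009

P(A|B) = 0.5009


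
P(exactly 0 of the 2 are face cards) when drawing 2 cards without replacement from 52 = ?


Hypergeometric: P(X=0) = C(12,0)·C(40,2) / C(52,2)
= 1 × 780 / 1326
= 780/1326 = 0.5882

P = 0.5882


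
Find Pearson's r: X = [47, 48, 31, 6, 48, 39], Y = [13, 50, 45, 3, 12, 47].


Mean X = 36.5000, Mean Y = 28.3333
SD X = 14.952703, SD Y = 19.318960
Cov = 104.666667
r = 104.666667/(14.952703*19.318960) = 0.3623

r = 0.3623


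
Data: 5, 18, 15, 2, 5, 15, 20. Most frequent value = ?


Frequencies: 2:1, 5:2, 15:2, 18:1, 20:1
Max frequency = 2
Mode = 5, 15

Mode = 5, 15


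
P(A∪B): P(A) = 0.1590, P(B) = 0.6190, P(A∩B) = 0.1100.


P(A∪B) = 0.1590 + 0.6190 - 0.1100
= 0.7780 - 0.1100
= 0.6680

P(A∪B) = 0.6680


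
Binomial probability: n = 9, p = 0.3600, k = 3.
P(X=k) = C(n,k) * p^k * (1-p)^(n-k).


C(9,3) = 84
p^3 = 0.046656
(1-p)^6 = 0.068719
P = 84 * 0.046656 * 0.068719 = 0.2693

P(X=3) = 0.2693


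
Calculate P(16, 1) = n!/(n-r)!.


P(16,1) = 16!/15!
= 20922789888000/1307674368000
= 16

P(16,1) = 16


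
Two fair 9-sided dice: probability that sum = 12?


Total outcomes = 9×9 = 81
Favorable (sum = 12): 7
P = 7/81 = 0.0864

P = 0.0864


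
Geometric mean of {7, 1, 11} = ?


Product = 7 × 1 × 11 = 77
GM = 77^(1/3) = 4.2543

GM = 4.2543


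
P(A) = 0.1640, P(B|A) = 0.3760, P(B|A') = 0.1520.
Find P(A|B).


P(B) = P(B|A)*P(A) + P(B|A')*P(A')
= 0.3760*0.1640 + 0.1520*0.8360
= 0.061664 + 0.127072 = 0.188736
P(A|B) = 0.061664/0.188736 = 0.3267

P(A|B) = 0.3267


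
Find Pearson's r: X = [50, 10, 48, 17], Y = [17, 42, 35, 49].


Mean X = 31.2500, Mean Y = 35.7500
SD X = 17.935649, SD Y = 11.903256
Cov = -171.437500
r = -171.437500/(17.935649*11.903256) = -0.8030

r = -0.8030


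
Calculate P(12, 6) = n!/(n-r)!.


P(12,6) = 12!/6!
= 479001600/720
= 665280

P(12,6) = 665280


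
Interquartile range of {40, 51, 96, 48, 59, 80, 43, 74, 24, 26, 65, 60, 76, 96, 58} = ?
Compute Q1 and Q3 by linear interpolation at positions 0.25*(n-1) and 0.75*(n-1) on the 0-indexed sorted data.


Sorted: 24, 26, 40, 43, 48, 51, 58, 59, 60, 65, 74, 76, 80, 96, 96
Q1 (25th %ile) = 45.5000
Q3 (75th %ile) = 75.0000
IQR = 75.0000 - 45.5000 = 29.5000

IQR = 29.5000


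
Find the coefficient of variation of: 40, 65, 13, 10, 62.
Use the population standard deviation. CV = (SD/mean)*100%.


Mean = 38.0000
SD = 23.3152
CV = (23.3152/38.0000)*100 = 61.3559%

CV = 61.3559%


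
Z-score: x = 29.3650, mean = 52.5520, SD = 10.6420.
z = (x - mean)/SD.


z = (29.3650 - 52.5520)/10.6420
= -23.1870/10.6420
= -2.1788

z = -2.1788


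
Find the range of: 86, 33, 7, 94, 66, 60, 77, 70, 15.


Max = 94, Min = 7
Range = 94 - 7 = 87

Range = 87


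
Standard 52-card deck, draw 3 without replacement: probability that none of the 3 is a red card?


P(no red cards) = (26/52) × (25/51) × (24/50)
= 0.1176

P = 0.1176


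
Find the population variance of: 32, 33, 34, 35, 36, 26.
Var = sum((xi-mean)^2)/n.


Mean = 32.6667
Squared deviations: 0.4444, 0.1111, 1.7778, 5.4444, 11.1111, 44.4444
Sum = 63.3333
Variance = 63.3333/6 = 10.5556

Variance = 10.5556


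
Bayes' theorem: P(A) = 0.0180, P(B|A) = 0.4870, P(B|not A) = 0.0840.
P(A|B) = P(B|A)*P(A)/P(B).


P(B) = P(B|A)*P(A) + P(B|A')*P(A')
= 0.4870*0.0180 + 0.0840*0.9820
= 0.008766 + 0.082488 = 0.091254
P(A|B) = 0.008766/0.091254 = 0.0961

P(A|B) = 0.0961


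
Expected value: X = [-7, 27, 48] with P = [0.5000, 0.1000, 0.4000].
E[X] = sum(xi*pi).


E[X] = -7*0.5000 + 27*0.1000 + 48*0.4000
= -3.5000 + 2.7000 + 19.2000
= 18.4000

E[X] = 18.4000


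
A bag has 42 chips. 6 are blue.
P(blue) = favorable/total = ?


P = 6/42 = 0.1429

P = 0.1429


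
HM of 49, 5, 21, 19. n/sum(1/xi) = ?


Sum of reciprocals = 1/49 + 1/5 + 1/21 + 1/19 = 0.320659
HM = 4/0.320659 = 12.4743

HM = 12.4743


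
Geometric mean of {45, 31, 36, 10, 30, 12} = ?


Product = 45 × 31 × 36 × 10 × 30 × 12 = 180792000
GM = 180792000^(1/6) = 23.7792

GM = 23.7792


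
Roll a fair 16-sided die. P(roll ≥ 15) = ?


Favorable outcomes (roll ≥ 15): 2
Total outcomes = 16
P = 2/16 = 0.1250

P = 0.1250


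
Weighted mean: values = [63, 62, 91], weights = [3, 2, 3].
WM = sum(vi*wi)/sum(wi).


Numerator = 63*3 + 62*2 + 91*3 = 586
Denominator = 3 + 2 + 3 = 8
WM = 586/8 = 73.2500

WM = 73.2500


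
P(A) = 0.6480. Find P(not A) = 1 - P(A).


P(not A) = 1 - 0.6480 = 0.3520

P(not A) = 0.3520


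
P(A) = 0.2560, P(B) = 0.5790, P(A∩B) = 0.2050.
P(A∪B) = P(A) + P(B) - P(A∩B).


P(A∪B) = 0.2560 + 0.5790 - 0.2050
= 0.8350 - 0.2050
= 0.6300

P(A∪B) = 0.6300
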